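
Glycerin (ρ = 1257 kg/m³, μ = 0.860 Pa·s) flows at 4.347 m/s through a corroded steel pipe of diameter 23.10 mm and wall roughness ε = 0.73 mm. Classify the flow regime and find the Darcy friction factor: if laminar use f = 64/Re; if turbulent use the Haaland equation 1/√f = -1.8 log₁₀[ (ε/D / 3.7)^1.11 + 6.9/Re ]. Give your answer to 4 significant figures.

f ≈ 0.4361

Re = ρVD/μ = 1257·4.347·0.0231/0.86 = 146.8.
Re < 2300 → laminar, so f = 64/Re = 0.4361 (roughness is irrelevant in laminar flow).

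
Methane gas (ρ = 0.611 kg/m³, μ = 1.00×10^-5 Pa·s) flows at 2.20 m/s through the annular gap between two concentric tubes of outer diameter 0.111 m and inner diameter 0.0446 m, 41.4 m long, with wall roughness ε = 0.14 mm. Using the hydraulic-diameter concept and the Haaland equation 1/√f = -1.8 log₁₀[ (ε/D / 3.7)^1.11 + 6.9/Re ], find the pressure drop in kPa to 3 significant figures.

Hydraulic diameter D_h = 4A/P = D_o - D_i = 0.111 - 0.0446 = 0.0664 m.
Re = ρVD_h/μ = 0.611·2.2·0.0664/1e-05 = 8925.
ε/D_h = 0.00014/0.0664 = 0.00211; Haaland gives 1/√f = -1.8 log₁₀[0.000251+0.000773] = 5.382, so f = 0.03453.
ΔP = f(L/D_h)(ρV²/2) = 0.03453·41.4/0.0664·1.479 = 31.83 Pa.
ΔP = 0.0318 kPa.

ΔP ≈ 0.0318 kPa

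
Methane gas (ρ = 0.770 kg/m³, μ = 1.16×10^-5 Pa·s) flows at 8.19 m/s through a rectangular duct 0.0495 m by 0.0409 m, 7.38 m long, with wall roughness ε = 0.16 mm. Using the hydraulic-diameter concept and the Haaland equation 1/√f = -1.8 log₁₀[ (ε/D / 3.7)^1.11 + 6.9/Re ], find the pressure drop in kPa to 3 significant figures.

Hydraulic diameter D_h = 4A/P = 4·(0.0495·0.0409)/(2·(0.0495+0.0409)) = 0.008098/0.1808 = 0.04479 m.
Re = ρVD_h/μ = 0.77·8.19·0.04479/1.16e-05 = 2.435e+04.
ε/D_h = 0.00016/0.04479 = 0.00357; Haaland gives 1/√f = -1.8 log₁₀[0.00045+0.000283] = 5.643, so f = 0.03141.
ΔP = f(L/D_h)(ρV²/2) = 0.03141·7.38/0.04479·25.82 = 133.6 Pa.
ΔP = 0.134 kPa.

ΔP ≈ 0.134 kPa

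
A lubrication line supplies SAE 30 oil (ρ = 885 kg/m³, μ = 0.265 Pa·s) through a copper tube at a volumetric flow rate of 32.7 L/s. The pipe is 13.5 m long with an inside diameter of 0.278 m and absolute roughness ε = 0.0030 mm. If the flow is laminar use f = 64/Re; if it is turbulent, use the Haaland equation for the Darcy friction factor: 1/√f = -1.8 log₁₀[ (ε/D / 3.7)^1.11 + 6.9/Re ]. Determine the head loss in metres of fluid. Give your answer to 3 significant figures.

h_f ≈ 0.0919 m

Q = 32.7 L/s = 32.7/1000 = 0.0327 m³/s.
Cross-sectional area A = πD²/4 = π(0.278)²/4 = 0.0607 m²; mean velocity V = Q/A = 0.0327/0.0607 = 0.5387 m/s.
Reynolds number Re = ρVD/μ = 885 · 0.5387 · 0.278 / 0.265 = 500.2.
Re < 2300 → laminar flow, so f = 64/Re = 64/500.2 = 0.128 (the turbulent correlation is not needed).
Darcy-Weisbach: ΔP = f(L/D)(ρV²/2) = 0.128·(13.5/0.278)·(885·0.5387²/2) = 0.128·48.56·128.4 = 798 Pa.
Head loss h_f = ΔP/(ρg) = 798/(885·9.81) = 0.0919 m.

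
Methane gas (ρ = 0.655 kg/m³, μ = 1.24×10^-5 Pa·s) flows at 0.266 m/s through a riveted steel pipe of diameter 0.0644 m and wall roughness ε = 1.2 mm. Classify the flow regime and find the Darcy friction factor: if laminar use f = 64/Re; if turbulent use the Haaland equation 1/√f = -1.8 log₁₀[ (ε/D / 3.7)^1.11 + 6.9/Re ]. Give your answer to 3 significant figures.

f ≈ 0.0707

Re = ρVD/μ = 0.655·0.266·0.0644/1.24e-05 = 904.9.
Re < 2300 → laminar, so f = 64/Re = 0.07073 (roughness is irrelevant in laminar flow).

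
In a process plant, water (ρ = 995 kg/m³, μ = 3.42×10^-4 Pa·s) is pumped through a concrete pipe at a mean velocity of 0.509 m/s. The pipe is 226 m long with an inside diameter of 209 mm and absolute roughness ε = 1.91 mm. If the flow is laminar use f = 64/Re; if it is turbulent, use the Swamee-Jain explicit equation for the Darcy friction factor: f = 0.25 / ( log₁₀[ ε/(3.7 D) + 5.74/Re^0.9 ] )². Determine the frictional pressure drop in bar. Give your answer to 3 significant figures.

Reynolds number Re = ρVD/μ = 995 · 0.509 · 0.209 / 0.000342 = 3.095e+05.
Re > 4000 → turbulent. Relative roughness ε/D = 0.00191/0.209 = 0.00914. Swamee-Jain: f = 0.25/(log₁₀[0.00914/3.7 + 5.74/3.095e+05^0.9])² = 0.25/(log₁₀[0.00247 + 6.57e-05])² = 0.25/(-2.596)² = 0.0371.
Darcy-Weisbach: ΔP = f(L/D)(ρV²/2) = 0.0371·(226/0.209)·(995·0.509²/2) = 0.0371·1081·128.9 = 5171 Pa.
ΔP = 5171 Pa = 0.0517 bar.

ΔP ≈ 0.0517 bar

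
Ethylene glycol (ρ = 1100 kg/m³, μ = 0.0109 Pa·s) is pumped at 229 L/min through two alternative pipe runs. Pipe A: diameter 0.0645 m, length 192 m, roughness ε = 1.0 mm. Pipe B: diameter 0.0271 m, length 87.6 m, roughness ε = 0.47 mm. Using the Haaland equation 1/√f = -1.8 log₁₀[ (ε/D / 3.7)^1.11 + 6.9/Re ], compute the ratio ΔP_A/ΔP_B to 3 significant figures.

ΔP_A/ΔP_B ≈ 0.0294

Pipe A: V = Q/A = 0.003817/0.003267 = 1.168 m/s; Re = 7603; ε/D = 0.0155; Haaland → f = 0.0496; ΔP_A = f(L/D)(ρV²/2) = 1.108e+05 Pa.
Pipe B: V = Q/A = 0.003817/0.0005768 = 6.617 m/s; Re = 1.81e+04; ε/D = 0.0173; Haaland → f = 0.04838; ΔP_B = f(L/D)(ρV²/2) = 3.766e+06 Pa.
ΔP_A/ΔP_B = 1.108e+05/3.766e+06 = 0.0294.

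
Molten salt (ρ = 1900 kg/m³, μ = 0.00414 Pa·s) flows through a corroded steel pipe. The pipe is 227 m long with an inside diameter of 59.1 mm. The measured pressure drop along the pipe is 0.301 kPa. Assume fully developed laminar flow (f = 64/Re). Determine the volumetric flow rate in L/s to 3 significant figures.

For laminar flow, f = 64/Re with Re = ρVD/μ, so Darcy-Weisbach reduces to ΔP = 32μLV/D². Solving for V: V = ΔP·D²/(32μL) = 301·(0.0591)²/(32·0.00414·227) = 0.03496 m/s.
Check: Re = ρVD/μ = 1900·0.03496·0.0591/0.00414 = 948.2 < 2300, so the laminar assumption holds.
Q = V·A = 0.03496·(π/4·0.0591²) = 9.59e-05 m³/s = 0.0959 L/s.

Q ≈ 0.0959 L/s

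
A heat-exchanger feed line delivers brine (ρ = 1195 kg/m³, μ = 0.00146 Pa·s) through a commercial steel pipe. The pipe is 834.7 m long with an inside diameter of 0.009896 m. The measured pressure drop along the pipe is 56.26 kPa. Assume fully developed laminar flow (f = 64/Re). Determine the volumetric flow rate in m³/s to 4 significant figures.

Q ≈ 1.087×10^-5 m³/s

For laminar flow, f = 64/Re with Re = ρVD/μ, so Darcy-Weisbach reduces to ΔP = 32μLV/D². Solving for V: V = ΔP·D²/(32μL) = 5.626e+04·(0.009896)²/(32·0.00146·834.7) = 0.1413 m/s.
Check: Re = ρVD/μ = 1195·0.1413·0.009896/0.00146 = 1144 < 2300, so the laminar assumption holds.
Q = V·A = 0.1413·(π/4·0.009896²) = 1.087e-05 m³/s = 1.087×10^-5 m³/s.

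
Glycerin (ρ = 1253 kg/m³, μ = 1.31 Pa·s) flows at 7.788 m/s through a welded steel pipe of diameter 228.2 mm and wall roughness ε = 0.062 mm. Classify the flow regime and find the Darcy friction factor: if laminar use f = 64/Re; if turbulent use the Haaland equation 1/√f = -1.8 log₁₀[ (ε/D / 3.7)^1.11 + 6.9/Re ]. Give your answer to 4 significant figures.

f ≈ 0.03765

Re = ρVD/μ = 1253·7.788·0.2282/1.31 = 1700.
Re < 2300 → laminar, so f = 64/Re = 0.03765 (roughness is irrelevant in laminar flow).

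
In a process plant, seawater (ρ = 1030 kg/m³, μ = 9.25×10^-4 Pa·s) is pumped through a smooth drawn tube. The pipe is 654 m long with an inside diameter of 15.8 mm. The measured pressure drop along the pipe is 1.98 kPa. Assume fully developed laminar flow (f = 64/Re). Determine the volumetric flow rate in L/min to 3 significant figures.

Q ≈ 0.300 L/min

For laminar flow, f = 64/Re with Re = ρVD/μ, so Darcy-Weisbach reduces to ΔP = 32μLV/D². Solving for V: V = ΔP·D²/(32μL) = 1980·(0.0158)²/(32·0.000925·654) = 0.02553 m/s.
Check: Re = ρVD/μ = 1030·0.02553·0.0158/0.000925 = 449.2 < 2300, so the laminar assumption holds.
Q = V·A = 0.02553·(π/4·0.0158²) = 5.006e-06 m³/s = 0.300 L/min.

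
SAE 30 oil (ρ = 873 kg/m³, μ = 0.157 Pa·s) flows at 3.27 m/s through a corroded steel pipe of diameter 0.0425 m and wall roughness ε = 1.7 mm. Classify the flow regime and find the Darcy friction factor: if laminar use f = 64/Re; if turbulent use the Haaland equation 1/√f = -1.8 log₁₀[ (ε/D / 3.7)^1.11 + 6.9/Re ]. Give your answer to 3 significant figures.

f ≈ 0.0828

Re = ρVD/μ = 873·3.27·0.0425/0.157 = 772.8.
Re < 2300 → laminar, so f = 64/Re = 0.08282 (roughness is irrelevant in laminar flow).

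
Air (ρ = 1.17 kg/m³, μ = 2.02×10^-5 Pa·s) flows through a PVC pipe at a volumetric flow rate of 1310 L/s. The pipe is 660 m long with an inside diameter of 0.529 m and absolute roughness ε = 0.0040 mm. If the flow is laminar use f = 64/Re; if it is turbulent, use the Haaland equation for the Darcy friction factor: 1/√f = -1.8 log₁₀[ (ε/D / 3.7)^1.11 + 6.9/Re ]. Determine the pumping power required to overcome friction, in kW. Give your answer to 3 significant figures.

P ≈ 0.537 kW

Q = 1310 L/s = 1310/1000 = 1.31 m³/s.
Cross-sectional area A = πD²/4 = π(0.529)²/4 = 0.2198 m²; mean velocity V = Q/A = 1.31/0.2198 = 5.96 m/s.
Reynolds number Re = ρVD/μ = 1.17 · 5.96 · 0.529 / 2.02e-05 = 1.826e+05.
Re > 4000 → turbulent. Relative roughness ε/D = 4e-06/0.529 = 7.56e-06. Haaland: 1/√f = -1.8 log₁₀[(7.56e-06/3.7)^1.11 + 6.9/1.826e+05] = -1.8 log₁₀[4.84e-07 + 3.78e-05] = 7.951, so f = 0.01582.
Darcy-Weisbach: ΔP = f(L/D)(ρV²/2) = 0.01582·(660/0.529)·(1.17·5.96²/2) = 0.01582·1248·20.78 = 410.2 Pa.
Pumping power P = QΔP = 1.31·410.2 = 537.3 W = 0.537 kW.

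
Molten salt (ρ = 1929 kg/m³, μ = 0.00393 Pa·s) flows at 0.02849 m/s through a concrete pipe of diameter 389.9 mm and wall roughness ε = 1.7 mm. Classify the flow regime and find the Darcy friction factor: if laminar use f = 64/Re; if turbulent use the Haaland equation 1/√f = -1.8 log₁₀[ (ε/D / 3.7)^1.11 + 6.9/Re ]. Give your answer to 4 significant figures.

Re = ρVD/μ = 1929·0.02849·0.3899/0.00393 = 5452.
Re > 4000 → turbulent. ε/D = 0.0017/0.3899 = 0.00436; Haaland: 1/√f = -1.8 log₁₀[0.000561 + 0.00127] = 4.929, so f = 0.04116.

f ≈ 0.04116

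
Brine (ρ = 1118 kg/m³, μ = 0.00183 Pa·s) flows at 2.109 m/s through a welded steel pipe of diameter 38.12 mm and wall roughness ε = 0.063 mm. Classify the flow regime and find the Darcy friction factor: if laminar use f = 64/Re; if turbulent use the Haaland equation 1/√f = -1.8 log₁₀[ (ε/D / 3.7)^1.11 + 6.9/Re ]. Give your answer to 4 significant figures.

Re = ρVD/μ = 1118·2.109·0.03812/0.00183 = 4.912e+04.
Re > 4000 → turbulent. ε/D = 6.3e-05/0.03812 = 0.00165; Haaland: 1/√f = -1.8 log₁₀[0.000191 + 0.00014] = 6.263, so f = 0.0255.

f ≈ 0.02550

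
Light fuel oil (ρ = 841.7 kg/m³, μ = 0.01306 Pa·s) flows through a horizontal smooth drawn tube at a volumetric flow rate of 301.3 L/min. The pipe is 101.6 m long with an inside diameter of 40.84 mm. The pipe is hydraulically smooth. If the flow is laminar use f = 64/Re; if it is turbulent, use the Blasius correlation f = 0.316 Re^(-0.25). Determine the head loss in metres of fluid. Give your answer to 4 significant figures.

Q = 301.3 L/min = 301.3/60000 = 0.005022 m³/s.
Cross-sectional area A = πD²/4 = π(0.04084)²/4 = 0.00131 m²; mean velocity V = Q/A = 0.005022/0.00131 = 3.833 m/s.
Reynolds number Re = ρVD/μ = 841.7 · 3.833 · 0.04084 / 0.0131 = 1.009e+04.
Re > 4000 → turbulent. Smooth-pipe (Blasius): f = 0.316 Re^(-0.25) = 0.316/(1.009e+04)^0.25 = 0.03153.
Darcy-Weisbach: ΔP = f(L/D)(ρV²/2) = 0.03153·(101.6/0.04084)·(841.7·3.833²/2) = 0.03153·2488·6184 = 4.851e+05 Pa.
Head loss h_f = ΔP/(ρg) = 4.851e+05/(841.7·9.81) = 58.75 m.

h_f ≈ 58.75 m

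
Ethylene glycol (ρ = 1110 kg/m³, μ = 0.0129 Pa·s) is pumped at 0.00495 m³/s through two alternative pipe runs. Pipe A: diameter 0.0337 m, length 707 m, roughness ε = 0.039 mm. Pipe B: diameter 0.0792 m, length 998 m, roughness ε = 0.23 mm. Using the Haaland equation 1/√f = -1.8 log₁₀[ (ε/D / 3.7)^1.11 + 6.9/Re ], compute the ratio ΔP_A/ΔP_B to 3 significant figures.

Pipe A: V = Q/A = 0.00495/0.000892 = 5.55 m/s; Re = 1.609e+04; ε/D = 0.00116; Haaland → f = 0.02915; ΔP_A = f(L/D)(ρV²/2) = 1.045e+07 Pa.
Pipe B: V = Q/A = 0.00495/0.004927 = 1.005 m/s; Re = 6847; ε/D = 0.0029; Haaland → f = 0.03761; ΔP_B = f(L/D)(ρV²/2) = 2.655e+05 Pa.
ΔP_A/ΔP_B = 1.045e+07/2.655e+05 = 39.4.

ΔP_A/ΔP_B ≈ 39.4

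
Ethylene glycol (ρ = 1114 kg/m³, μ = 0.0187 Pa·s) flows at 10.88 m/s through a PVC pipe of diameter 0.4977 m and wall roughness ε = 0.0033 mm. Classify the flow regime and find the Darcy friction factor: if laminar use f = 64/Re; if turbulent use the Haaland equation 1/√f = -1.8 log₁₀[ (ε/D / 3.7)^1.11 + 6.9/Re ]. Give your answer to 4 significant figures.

Re = ρVD/μ = 1114·10.88·0.4977/0.0187 = 3.226e+05.
Re > 4000 → turbulent. ε/D = 3.3e-06/0.4977 = 6.63e-06; Haaland: 1/√f = -1.8 log₁₀[4.18e-07 + 2.14e-05] = 8.39, so f = 0.0142.

f ≈ 0.01420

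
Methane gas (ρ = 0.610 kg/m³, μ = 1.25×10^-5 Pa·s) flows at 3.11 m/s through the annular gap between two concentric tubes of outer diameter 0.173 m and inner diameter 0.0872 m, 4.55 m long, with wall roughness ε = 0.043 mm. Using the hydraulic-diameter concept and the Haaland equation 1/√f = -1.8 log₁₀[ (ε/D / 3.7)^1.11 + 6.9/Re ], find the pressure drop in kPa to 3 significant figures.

Hydraulic diameter D_h = 4A/P = D_o - D_i = 0.173 - 0.0872 = 0.0858 m.
Re = ρVD_h/μ = 0.61·3.11·0.0858/1.25e-05 = 1.302e+04.
ε/D_h = 4.3e-05/0.0858 = 0.000501; Haaland gives 1/√f = -1.8 log₁₀[5.08e-05+0.00053] = 5.825, so f = 0.02947.
ΔP = f(L/D_h)(ρV²/2) = 0.02947·4.55/0.0858·2.95 = 4.611 Pa.
ΔP = 0.00461 kPa.

ΔP ≈ 0.00461 kPa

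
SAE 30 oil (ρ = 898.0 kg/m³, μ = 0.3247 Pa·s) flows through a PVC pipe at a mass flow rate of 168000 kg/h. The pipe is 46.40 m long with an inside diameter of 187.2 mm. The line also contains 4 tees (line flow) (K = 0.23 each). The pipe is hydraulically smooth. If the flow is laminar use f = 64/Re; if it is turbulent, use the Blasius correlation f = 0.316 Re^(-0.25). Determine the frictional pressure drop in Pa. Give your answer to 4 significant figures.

ṁ = 168000 kg/h = 168000/3600 = 46.67 kg/s.
A = πD²/4 = π(0.1872)²/4 = 0.02752 m²; mean velocity V = ṁ/(ρA) = 46.67/(898 · 0.02752) = 1.888 m/s.
Reynolds number Re = ρVD/μ = 898 · 1.888 · 0.1872 / 0.325 = 977.5.
Re < 2300 → laminar flow, so f = 64/Re = 64/977.5 = 0.06547 (the turbulent correlation is not needed).
Total minor-loss coefficient ΣK = 4·0.23 = 0.92.
ΔP = [f·L/D + ΣK]·(ρV²/2) = [0.06547·46.4/0.1872 + 0.92]·(898·1.888²/2) = [16.23 + 0.92]·1601 = 2.745e+04 Pa.

ΔP ≈ 27450 Pa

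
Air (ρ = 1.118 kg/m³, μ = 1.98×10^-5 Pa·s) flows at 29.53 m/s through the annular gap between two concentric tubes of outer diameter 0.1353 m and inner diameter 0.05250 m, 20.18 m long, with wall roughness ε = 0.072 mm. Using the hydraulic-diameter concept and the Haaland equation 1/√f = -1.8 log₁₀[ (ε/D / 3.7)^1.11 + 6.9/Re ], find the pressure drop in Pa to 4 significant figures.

Hydraulic diameter D_h = 4A/P = D_o - D_i = 0.1353 - 0.0525 = 0.0828 m.
Re = ρVD_h/μ = 1.118·29.53·0.0828/1.98e-05 = 1.381e+05.
ε/D_h = 7.2e-05/0.0828 = 0.00087; Haaland gives 1/√f = -1.8 log₁₀[9.37e-05+5e-05] = 6.916, so f = 0.0209.
ΔP = f(L/D_h)(ρV²/2) = 0.0209·20.18/0.0828·487.5 = 2483 Pa.

ΔP ≈ 2483 Pa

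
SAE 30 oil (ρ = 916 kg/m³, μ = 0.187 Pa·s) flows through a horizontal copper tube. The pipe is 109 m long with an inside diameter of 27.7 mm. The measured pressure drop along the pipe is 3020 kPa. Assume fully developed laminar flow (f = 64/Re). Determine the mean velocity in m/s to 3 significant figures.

V ≈ 3.55 m/s

For laminar flow, f = 64/Re with Re = ρVD/μ, so Darcy-Weisbach reduces to ΔP = 32μLV/D². Solving for V: V = ΔP·D²/(32μL) = 3.02e+06·(0.0277)²/(32·0.187·109) = 3.553 m/s.
Check: Re = ρVD/μ = 916·3.553·0.0277/0.187 = 482 < 2300, so the laminar assumption holds.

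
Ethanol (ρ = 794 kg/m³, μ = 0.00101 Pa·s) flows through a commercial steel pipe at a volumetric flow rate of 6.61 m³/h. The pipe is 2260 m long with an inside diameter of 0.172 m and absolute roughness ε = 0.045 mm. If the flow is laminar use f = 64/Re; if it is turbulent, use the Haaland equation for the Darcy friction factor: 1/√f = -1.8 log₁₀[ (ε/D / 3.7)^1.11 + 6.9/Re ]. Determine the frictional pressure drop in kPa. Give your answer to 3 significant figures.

Q = 6.61 m³/h = 6.61/3600 = 0.001836 m³/s.
Cross-sectional area A = πD²/4 = π(0.172)²/4 = 0.02324 m²; mean velocity V = Q/A = 0.001836/0.02324 = 0.07902 m/s.
Reynolds number Re = ρVD/μ = 794 · 0.07902 · 0.172 / 0.00101 = 1.069e+04.
Re > 4000 → turbulent. Relative roughness ε/D = 4.5e-05/0.172 = 0.000262. Haaland: 1/√f = -1.8 log₁₀[(0.000262/3.7)^1.11 + 6.9/1.069e+04] = -1.8 log₁₀[2.47e-05 + 0.000646] = 5.713, so f = 0.03064.
Darcy-Weisbach: ΔP = f(L/D)(ρV²/2) = 0.03064·(2260/0.172)·(794·0.07902²/2) = 0.03064·1.314e+04·2.479 = 998.2 Pa.
ΔP = 998.2 Pa = 0.998 kPa.

ΔP ≈ 0.998 kPa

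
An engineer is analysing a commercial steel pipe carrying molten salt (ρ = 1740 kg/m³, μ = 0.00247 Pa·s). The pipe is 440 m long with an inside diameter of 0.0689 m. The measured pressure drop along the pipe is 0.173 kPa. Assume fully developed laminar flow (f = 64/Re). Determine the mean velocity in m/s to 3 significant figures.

V ≈ 0.0236 m/s

For laminar flow, f = 64/Re with Re = ρVD/μ, so Darcy-Weisbach reduces to ΔP = 32μLV/D². Solving for V: V = ΔP·D²/(32μL) = 173·(0.0689)²/(32·0.00247·440) = 0.02361 m/s.
Check: Re = ρVD/μ = 1740·0.02361·0.0689/0.00247 = 1146 < 2300, so the laminar assumption holds.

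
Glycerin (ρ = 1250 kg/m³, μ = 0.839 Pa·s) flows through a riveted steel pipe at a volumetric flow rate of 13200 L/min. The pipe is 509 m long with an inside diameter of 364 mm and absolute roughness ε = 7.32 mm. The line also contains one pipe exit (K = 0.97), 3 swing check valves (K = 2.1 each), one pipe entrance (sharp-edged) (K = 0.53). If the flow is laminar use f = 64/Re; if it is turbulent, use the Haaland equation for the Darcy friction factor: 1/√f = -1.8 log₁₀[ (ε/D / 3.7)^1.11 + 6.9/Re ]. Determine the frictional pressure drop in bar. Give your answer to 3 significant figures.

ΔP ≈ 2.40 bar

Q = 13200 L/min = 13200/60000 = 0.22 m³/s.
Cross-sectional area A = πD²/4 = π(0.364)²/4 = 0.1041 m²; mean velocity V = Q/A = 0.22/0.1041 = 2.114 m/s.
Reynolds number Re = ρVD/μ = 1250 · 2.114 · 0.364 / 0.839 = 1147.
Re < 2300 → laminar flow, so f = 64/Re = 64/1147 = 0.05582 (the turbulent correlation is not needed).
Total minor-loss coefficient ΣK = 1·0.97 + 3·2.1 + 1·0.53 = 7.8.
ΔP = [f·L/D + ΣK]·(ρV²/2) = [0.05582·509/0.364 + 7.8]·(1250·2.114²/2) = [78.06 + 7.8]·2793 = 2.398e+05 Pa.
ΔP = 2.398e+05 Pa = 2.40 bar.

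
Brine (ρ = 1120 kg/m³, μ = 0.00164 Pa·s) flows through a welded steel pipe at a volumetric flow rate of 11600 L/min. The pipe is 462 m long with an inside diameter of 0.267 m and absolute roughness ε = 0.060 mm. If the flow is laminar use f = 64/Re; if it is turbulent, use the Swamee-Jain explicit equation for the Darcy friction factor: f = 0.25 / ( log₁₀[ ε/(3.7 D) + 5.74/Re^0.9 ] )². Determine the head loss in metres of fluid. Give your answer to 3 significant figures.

Q = 11600 L/min = 11600/60000 = 0.1933 m³/s.
Cross-sectional area A = πD²/4 = π(0.267)²/4 = 0.05599 m²; mean velocity V = Q/A = 0.1933/0.05599 = 3.453 m/s.
Reynolds number Re = ρVD/μ = 1120 · 3.453 · 0.267 / 0.00164 = 6.296e+05.
Re > 4000 → turbulent. Relative roughness ε/D = 6e-05/0.267 = 0.000225. Swamee-Jain: f = 0.25/(log₁₀[0.000225/3.7 + 5.74/6.296e+05^0.9])² = 0.25/(log₁₀[6.07e-05 + 3.47e-05])² = 0.25/(-4.021)² = 0.01547.
Darcy-Weisbach: ΔP = f(L/D)(ρV²/2) = 0.01547·(462/0.267)·(1120·3.453²/2) = 0.01547·1730·6677 = 1.787e+05 Pa.
Head loss h_f = ΔP/(ρg) = 1.787e+05/(1120·9.81) = 16.3 m.

h_f ≈ 16.3 m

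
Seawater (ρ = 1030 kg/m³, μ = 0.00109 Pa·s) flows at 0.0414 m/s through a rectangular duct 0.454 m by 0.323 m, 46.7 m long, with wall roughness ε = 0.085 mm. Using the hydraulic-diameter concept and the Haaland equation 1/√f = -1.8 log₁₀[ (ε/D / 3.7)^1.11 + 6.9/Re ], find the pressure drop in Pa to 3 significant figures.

Hydraulic diameter D_h = 4A/P = 4·(0.454·0.323)/(2·(0.454+0.323)) = 0.5866/1.554 = 0.3775 m.
Re = ρVD_h/μ = 1030·0.0414·0.3775/0.00109 = 1.477e+04.
ε/D_h = 8.5e-05/0.3775 = 0.000225; Haaland gives 1/√f = -1.8 log₁₀[2.09e-05+0.000467] = 5.961, so f = 0.02815.
ΔP = f(L/D_h)(ρV²/2) = 0.02815·46.7/0.3775·0.8827 = 3.074 Pa.

ΔP ≈ 3.07 Pa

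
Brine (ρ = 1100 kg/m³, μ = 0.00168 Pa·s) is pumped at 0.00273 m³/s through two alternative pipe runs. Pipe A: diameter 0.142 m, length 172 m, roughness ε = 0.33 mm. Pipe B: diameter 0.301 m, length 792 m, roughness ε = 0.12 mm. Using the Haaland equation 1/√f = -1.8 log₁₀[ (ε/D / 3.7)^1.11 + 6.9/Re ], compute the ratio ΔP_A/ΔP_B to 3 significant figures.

Pipe A: V = Q/A = 0.00273/0.01584 = 0.1724 m/s; Re = 1.603e+04; ε/D = 0.00232; Haaland → f = 0.03113; ΔP_A = f(L/D)(ρV²/2) = 616.2 Pa.
Pipe B: V = Q/A = 0.00273/0.07116 = 0.03837 m/s; Re = 7561; ε/D = 0.000399; Haaland → f = 0.03381; ΔP_B = f(L/D)(ρV²/2) = 72.02 Pa.
ΔP_A/ΔP_B = 616.2/72.02 = 8.56.

ΔP_A/ΔP_B ≈ 8.56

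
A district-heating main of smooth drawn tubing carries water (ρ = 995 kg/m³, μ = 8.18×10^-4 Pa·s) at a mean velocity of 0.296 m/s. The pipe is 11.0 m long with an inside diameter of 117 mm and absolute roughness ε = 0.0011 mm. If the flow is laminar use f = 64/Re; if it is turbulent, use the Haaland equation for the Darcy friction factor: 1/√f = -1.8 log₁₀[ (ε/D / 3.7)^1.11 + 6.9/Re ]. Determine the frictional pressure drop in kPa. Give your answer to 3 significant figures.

Reynolds number Re = ρVD/μ = 995 · 0.296 · 0.117 / 0.000818 = 4.213e+04.
Re > 4000 → turbulent. Relative roughness ε/D = 1.1e-06/0.117 = 9.4e-06. Haaland: 1/√f = -1.8 log₁₀[(9.4e-06/3.7)^1.11 + 6.9/4.213e+04] = -1.8 log₁₀[6.16e-07 + 0.000164] = 6.811, so f = 0.02155.
Darcy-Weisbach: ΔP = f(L/D)(ρV²/2) = 0.02155·(11/0.117)·(995·0.296²/2) = 0.02155·94.02·43.59 = 88.33 Pa.
ΔP = 88.33 Pa = 0.0883 kPa.

ΔP ≈ 0.0883 kPa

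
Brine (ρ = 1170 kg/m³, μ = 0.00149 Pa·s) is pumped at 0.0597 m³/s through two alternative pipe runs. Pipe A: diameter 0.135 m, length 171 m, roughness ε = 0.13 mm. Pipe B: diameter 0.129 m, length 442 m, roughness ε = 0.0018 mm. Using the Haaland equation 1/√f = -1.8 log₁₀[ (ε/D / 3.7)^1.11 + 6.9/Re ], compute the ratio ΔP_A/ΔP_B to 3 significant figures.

ΔP_A/ΔP_B ≈ 0.462

Pipe A: V = Q/A = 0.0597/0.01431 = 4.171 m/s; Re = 4.421e+05; ε/D = 0.000963; Haaland → f = 0.0201; ΔP_A = f(L/D)(ρV²/2) = 2.591e+05 Pa.
Pipe B: V = Q/A = 0.0597/0.01307 = 4.568 m/s; Re = 4.627e+05; ε/D = 1.4e-05; Haaland → f = 0.0134; ΔP_B = f(L/D)(ρV²/2) = 5.604e+05 Pa.
ΔP_A/ΔP_B = 2.591e+05/5.604e+05 = 0.462.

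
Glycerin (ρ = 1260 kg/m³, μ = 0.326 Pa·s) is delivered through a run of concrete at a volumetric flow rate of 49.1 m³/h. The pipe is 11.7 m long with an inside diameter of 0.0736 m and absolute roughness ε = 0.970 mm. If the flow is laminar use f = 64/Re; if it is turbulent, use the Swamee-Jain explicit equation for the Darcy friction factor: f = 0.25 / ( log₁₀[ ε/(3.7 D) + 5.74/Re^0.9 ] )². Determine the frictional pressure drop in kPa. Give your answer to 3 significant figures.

Q = 49.1 m³/h = 49.1/3600 = 0.01364 m³/s.
Cross-sectional area A = πD²/4 = π(0.0736)²/4 = 0.004254 m²; mean velocity V = Q/A = 0.01364/0.004254 = 3.206 m/s.
Reynolds number Re = ρVD/μ = 1260 · 3.206 · 0.0736 / 0.326 = 911.9.
Re < 2300 → laminar flow, so f = 64/Re = 64/911.9 = 0.07018 (the turbulent correlation is not needed).
Darcy-Weisbach: ΔP = f(L/D)(ρV²/2) = 0.07018·(11.7/0.0736)·(1260·3.206²/2) = 0.07018·159·6475 = 7.223e+04 Pa.
ΔP = 7.223e+04 Pa = 72.2 kPa.

ΔP ≈ 72.2 kPa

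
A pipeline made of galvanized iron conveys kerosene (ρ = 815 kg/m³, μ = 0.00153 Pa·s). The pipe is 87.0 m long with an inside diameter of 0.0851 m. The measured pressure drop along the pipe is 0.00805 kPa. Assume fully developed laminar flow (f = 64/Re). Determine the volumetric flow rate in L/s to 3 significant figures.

For laminar flow, f = 64/Re with Re = ρVD/μ, so Darcy-Weisbach reduces to ΔP = 32μLV/D². Solving for V: V = ΔP·D²/(32μL) = 8.05·(0.0851)²/(32·0.00153·87) = 0.01369 m/s.
Check: Re = ρVD/μ = 815·0.01369·0.0851/0.00153 = 620.4 < 2300, so the laminar assumption holds.
Q = V·A = 0.01369·(π/4·0.0851²) = 7.785e-05 m³/s = 0.0778 L/s.

Q ≈ 0.0778 L/s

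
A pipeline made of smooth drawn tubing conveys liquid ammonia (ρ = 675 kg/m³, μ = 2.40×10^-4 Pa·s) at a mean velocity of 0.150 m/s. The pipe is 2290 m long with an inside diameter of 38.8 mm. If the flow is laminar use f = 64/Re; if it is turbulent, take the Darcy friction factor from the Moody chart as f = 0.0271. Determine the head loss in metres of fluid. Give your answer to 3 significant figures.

Reynolds number Re = ρVD/μ = 675 · 0.15 · 0.0388 / 0.00024 = 1.637e+04.
Re > 4000 → turbulent; use the Moody-chart value f = 0.0271.
Darcy-Weisbach: ΔP = f(L/D)(ρV²/2) = 0.0271·(2290/0.0388)·(675·0.15²/2) = 0.0271·5.902e+04·7.594 = 1.215e+04 Pa.
Head loss h_f = ΔP/(ρg) = 1.215e+04/(675·9.81) = 1.83 m.

h_f ≈ 1.83 m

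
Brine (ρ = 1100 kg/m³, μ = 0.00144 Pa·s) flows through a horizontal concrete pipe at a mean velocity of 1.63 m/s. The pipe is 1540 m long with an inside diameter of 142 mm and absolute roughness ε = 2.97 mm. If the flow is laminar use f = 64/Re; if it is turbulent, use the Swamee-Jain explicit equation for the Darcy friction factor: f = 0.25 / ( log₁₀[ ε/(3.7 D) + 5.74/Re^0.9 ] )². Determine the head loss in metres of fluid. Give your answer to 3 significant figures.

h_f ≈ 73.2 m

Reynolds number Re = ρVD/μ = 1100 · 1.63 · 0.142 / 0.00144 = 1.768e+05.
Re > 4000 → turbulent. Relative roughness ε/D = 0.00297/0.142 = 0.0209. Swamee-Jain: f = 0.25/(log₁₀[0.0209/3.7 + 5.74/1.768e+05^0.9])² = 0.25/(log₁₀[0.00565 + 0.000109])² = 0.25/(-2.239)² = 0.04985.
Darcy-Weisbach: ΔP = f(L/D)(ρV²/2) = 0.04985·(1540/0.142)·(1100·1.63²/2) = 0.04985·1.085e+04·1461 = 7.9e+05 Pa.
Head loss h_f = ΔP/(ρg) = 7.9e+05/(1100·9.81) = 73.2 m.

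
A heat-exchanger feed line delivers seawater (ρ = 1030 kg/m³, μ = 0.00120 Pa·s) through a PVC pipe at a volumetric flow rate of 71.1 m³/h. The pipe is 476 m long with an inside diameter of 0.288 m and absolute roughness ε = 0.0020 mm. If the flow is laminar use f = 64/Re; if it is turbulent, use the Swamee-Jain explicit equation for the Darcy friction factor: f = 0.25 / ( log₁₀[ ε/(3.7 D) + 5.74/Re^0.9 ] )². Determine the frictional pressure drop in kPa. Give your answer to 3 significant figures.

Q = 71.1 m³/h = 71.1/3600 = 0.01975 m³/s.
Cross-sectional area A = πD²/4 = π(0.288)²/4 = 0.06514 m²; mean velocity V = Q/A = 0.01975/0.06514 = 0.3032 m/s.
Reynolds number Re = ρVD/μ = 1030 · 0.3032 · 0.288 / 0.0012 = 7.494e+04.
Re > 4000 → turbulent. Relative roughness ε/D = 2e-06/0.288 = 6.94e-06. Swamee-Jain: f = 0.25/(log₁₀[6.94e-06/3.7 + 5.74/7.494e+04^0.9])² = 0.25/(log₁₀[1.88e-06 + 0.000235])² = 0.25/(-3.625)² = 0.01903.
Darcy-Weisbach: ΔP = f(L/D)(ρV²/2) = 0.01903·(476/0.288)·(1030·0.3032²/2) = 0.01903·1653·47.34 = 1489 Pa.
ΔP = 1489 Pa = 1.49 kPa.

ΔP ≈ 1.49 kPa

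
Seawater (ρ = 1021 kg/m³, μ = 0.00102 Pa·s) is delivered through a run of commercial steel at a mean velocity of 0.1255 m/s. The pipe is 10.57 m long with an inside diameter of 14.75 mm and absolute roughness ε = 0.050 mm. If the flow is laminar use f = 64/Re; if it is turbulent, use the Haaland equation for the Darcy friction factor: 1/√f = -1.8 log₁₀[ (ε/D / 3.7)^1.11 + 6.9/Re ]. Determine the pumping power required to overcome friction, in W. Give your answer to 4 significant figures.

P ≈ 0.004268 W

Reynolds number Re = ρVD/μ = 1021 · 0.1255 · 0.01475 / 0.00102 = 1853.
Re < 2300 → laminar flow, so f = 64/Re = 64/1853 = 0.03454 (the turbulent correlation is not needed).
Darcy-Weisbach: ΔP = f(L/D)(ρV²/2) = 0.03454·(10.57/0.01475)·(1021·0.1255²/2) = 0.03454·716.6·8.041 = 199 Pa.
Q = V·A = 0.1255·0.0001709 = 2.144e-05 m³/s.
Pumping power P = QΔP = 2.144e-05·199 = 0.0042678 W = 0.004268 W.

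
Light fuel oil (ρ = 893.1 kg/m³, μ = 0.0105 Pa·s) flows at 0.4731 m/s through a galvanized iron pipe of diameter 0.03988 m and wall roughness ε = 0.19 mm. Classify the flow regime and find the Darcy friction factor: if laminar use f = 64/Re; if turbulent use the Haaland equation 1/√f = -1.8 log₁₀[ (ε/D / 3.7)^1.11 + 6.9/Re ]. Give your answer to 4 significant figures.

f ≈ 0.03988

Re = ρVD/μ = 893.1·0.4731·0.03988/0.0105 = 1605.
Re < 2300 → laminar, so f = 64/Re = 0.03988 (roughness is irrelevant in laminar flow).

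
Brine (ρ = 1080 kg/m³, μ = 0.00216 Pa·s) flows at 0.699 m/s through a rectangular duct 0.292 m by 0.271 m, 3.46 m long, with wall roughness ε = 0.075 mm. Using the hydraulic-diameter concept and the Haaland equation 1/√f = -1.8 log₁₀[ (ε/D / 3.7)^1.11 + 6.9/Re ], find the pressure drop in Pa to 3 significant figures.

ΔP ≈ 62.0 Pa

Hydraulic diameter D_h = 4A/P = 4·(0.292·0.271)/(2·(0.292+0.271)) = 0.3165/1.126 = 0.2811 m.
Re = ρVD_h/μ = 1080·0.699·0.2811/0.00216 = 9.825e+04.
ε/D_h = 7.5e-05/0.2811 = 0.000267; Haaland gives 1/√f = -1.8 log₁₀[2.53e-05+7.02e-05] = 7.236, so f = 0.0191.
ΔP = f(L/D_h)(ρV²/2) = 0.0191·3.46/0.2811·263.8 = 62.02 Pa.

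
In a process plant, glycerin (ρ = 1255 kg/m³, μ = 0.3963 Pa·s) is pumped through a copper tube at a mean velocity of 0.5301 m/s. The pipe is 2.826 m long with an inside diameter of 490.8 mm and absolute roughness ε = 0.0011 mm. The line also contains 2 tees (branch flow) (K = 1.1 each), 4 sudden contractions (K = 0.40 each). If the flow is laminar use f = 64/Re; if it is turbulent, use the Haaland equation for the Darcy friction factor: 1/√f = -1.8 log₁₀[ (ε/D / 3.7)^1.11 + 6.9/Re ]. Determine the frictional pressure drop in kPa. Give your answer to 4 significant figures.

Reynolds number Re = ρVD/μ = 1255 · 0.5301 · 0.4908 / 0.396 = 823.9.
Re < 2300 → laminar flow, so f = 64/Re = 64/823.9 = 0.07768 (the turbulent correlation is not needed).
Total minor-loss coefficient ΣK = 2·1.1 + 4·0.4 = 3.8.
ΔP = [f·L/D + ΣK]·(ρV²/2) = [0.07768·2.826/0.4908 + 3.8]·(1255·0.5301²/2) = [0.4473 + 3.8]·176.3 = 748.9 Pa.
ΔP = 748.9 Pa = 0.7489 kPa.

ΔP ≈ 0.7489 kPa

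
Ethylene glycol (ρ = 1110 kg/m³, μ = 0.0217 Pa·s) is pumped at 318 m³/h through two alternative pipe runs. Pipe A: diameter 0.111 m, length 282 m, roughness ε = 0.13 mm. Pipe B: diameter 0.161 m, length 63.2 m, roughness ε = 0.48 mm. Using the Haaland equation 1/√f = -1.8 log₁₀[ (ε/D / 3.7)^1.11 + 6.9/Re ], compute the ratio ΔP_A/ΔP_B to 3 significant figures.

ΔP_A/ΔP_B ≈ 23.6

Pipe A: V = Q/A = 0.08833/0.009677 = 9.128 m/s; Re = 5.183e+04; ε/D = 0.00117; Haaland → f = 0.02409; ΔP_A = f(L/D)(ρV²/2) = 2.831e+06 Pa.
Pipe B: V = Q/A = 0.08833/0.02036 = 4.339 m/s; Re = 3.573e+04; ε/D = 0.00298; Haaland → f = 0.0292; ΔP_B = f(L/D)(ρV²/2) = 1.198e+05 Pa.
ΔP_A/ΔP_B = 2.831e+06/1.198e+05 = 23.6.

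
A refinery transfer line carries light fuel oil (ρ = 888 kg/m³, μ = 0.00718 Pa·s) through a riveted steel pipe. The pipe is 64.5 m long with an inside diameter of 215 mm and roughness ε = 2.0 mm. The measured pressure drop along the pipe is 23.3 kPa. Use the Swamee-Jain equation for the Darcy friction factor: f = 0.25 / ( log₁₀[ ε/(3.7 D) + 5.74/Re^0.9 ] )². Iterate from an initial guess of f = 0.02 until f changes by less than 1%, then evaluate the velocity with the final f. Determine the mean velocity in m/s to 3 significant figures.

Rearranging Darcy-Weisbach: V = √(2·ΔP·D/(f·L·ρ)). With ε/D = 0.002/0.215 = 0.0093, iterate starting from f = 0.02:
  f = 0.02 → V = √(2·2.33e+04·0.215/(0.02·64.5·888)) = 2.957 m/s; Re = ρVD/μ = 7.864e+04; f → 0.03808
  f = 0.03808 → V = 2.143 m/s; Re = 5.699e+04; f → 0.03843
Converged (Δf/f < 1%). With the final f = 0.03843: V = √(2·2.33e+04·0.215/(0.03843·64.5·888)) = 2.133 m/s.

V ≈ 2.13 m/s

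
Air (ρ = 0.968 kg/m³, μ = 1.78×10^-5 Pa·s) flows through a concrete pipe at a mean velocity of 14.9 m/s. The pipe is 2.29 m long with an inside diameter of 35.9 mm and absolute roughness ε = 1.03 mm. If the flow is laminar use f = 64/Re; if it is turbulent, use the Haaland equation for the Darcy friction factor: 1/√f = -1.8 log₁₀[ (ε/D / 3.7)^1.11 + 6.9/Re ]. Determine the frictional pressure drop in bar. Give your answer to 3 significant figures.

ΔP ≈ 0.00393 bar

Reynolds number Re = ρVD/μ = 0.968 · 14.9 · 0.0359 / 1.78e-05 = 2.909e+04.
Re > 4000 → turbulent. Relative roughness ε/D = 0.00103/0.0359 = 0.0287. Haaland: 1/√f = -1.8 log₁₀[(0.0287/3.7)^1.11 + 6.9/2.909e+04] = -1.8 log₁₀[0.00454 + 0.000237] = 4.177, so f = 0.05732.
Darcy-Weisbach: ΔP = f(L/D)(ρV²/2) = 0.05732·(2.29/0.0359)·(0.968·14.9²/2) = 0.05732·63.79·107.5 = 392.9 Pa.
ΔP = 392.9 Pa = 0.00393 bar.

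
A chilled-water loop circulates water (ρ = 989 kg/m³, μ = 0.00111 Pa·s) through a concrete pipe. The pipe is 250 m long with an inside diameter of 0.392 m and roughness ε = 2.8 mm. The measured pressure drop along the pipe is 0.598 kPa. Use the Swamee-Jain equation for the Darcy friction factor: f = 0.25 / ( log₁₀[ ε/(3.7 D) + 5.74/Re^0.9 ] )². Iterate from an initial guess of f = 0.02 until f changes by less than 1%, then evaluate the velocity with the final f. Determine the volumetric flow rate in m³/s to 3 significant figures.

Rearranging Darcy-Weisbach: V = √(2·ΔP·D/(f·L·ρ)). With ε/D = 0.0028/0.392 = 0.00714, iterate starting from f = 0.02:
  f = 0.02 → V = √(2·598·0.392/(0.02·250·989)) = 0.3079 m/s; Re = ρVD/μ = 1.075e+05; f → 0.03487
  f = 0.03487 → V = 0.2332 m/s; Re = 8.145e+04; f → 0.03513
Converged (Δf/f < 1%). With the final f = 0.03513: V = √(2·598·0.392/(0.03513·250·989)) = 0.2323 m/s.
Q = V·A = 0.2323·(π/4·0.392²) = 0.02804 m³/s = 0.0280 m³/s.

Q ≈ 0.0280 m³/s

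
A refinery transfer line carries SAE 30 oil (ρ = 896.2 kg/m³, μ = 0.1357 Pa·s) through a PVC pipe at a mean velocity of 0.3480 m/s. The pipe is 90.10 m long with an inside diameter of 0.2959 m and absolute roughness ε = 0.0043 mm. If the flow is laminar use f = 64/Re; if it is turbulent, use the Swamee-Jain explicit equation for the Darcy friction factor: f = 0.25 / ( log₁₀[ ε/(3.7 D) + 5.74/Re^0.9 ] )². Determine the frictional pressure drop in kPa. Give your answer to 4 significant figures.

Reynolds number Re = ρVD/μ = 896.2 · 0.348 · 0.2959 / 0.136 = 680.1.
Re < 2300 → laminar flow, so f = 64/Re = 64/680.1 = 0.09411 (the turbulent correlation is not needed).
Darcy-Weisbach: ΔP = f(L/D)(ρV²/2) = 0.09411·(90.1/0.2959)·(896.2·0.348²/2) = 0.09411·304.5·54.27 = 1555 Pa.
ΔP = 1555 Pa = 1.555 kPa.

ΔP ≈ 1.555 kPa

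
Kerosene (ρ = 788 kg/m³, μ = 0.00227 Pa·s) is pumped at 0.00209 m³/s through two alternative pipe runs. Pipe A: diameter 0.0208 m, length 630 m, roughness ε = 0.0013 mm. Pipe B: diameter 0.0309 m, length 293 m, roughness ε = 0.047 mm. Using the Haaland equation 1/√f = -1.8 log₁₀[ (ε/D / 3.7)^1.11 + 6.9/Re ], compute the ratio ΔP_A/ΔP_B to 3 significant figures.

ΔP_A/ΔP_B ≈ 12.4

Pipe A: V = Q/A = 0.00209/0.0003398 = 6.151 m/s; Re = 4.441e+04; ε/D = 6.25e-05; Haaland → f = 0.02143; ΔP_A = f(L/D)(ρV²/2) = 9.676e+06 Pa.
Pipe B: V = Q/A = 0.00209/0.0007499 = 2.787 m/s; Re = 2.989e+04; ε/D = 0.00152; Haaland → f = 0.02682; ΔP_B = f(L/D)(ρV²/2) = 7.783e+05 Pa.
ΔP_A/ΔP_B = 9.676e+06/7.783e+05 = 12.4.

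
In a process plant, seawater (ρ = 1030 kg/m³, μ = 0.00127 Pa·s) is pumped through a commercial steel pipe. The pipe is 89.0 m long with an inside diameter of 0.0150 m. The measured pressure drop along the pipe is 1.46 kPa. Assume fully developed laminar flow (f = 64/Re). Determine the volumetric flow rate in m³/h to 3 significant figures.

For laminar flow, f = 64/Re with Re = ρVD/μ, so Darcy-Weisbach reduces to ΔP = 32μLV/D². Solving for V: V = ΔP·D²/(32μL) = 1460·(0.015)²/(32·0.00127·89) = 0.09082 m/s.
Check: Re = ρVD/μ = 1030·0.09082·0.015/0.00127 = 1105 < 2300, so the laminar assumption holds.
Q = V·A = 0.09082·(π/4·0.015²) = 1.605e-05 m³/s = 0.0578 m³/h.

Q ≈ 0.0578 m³/h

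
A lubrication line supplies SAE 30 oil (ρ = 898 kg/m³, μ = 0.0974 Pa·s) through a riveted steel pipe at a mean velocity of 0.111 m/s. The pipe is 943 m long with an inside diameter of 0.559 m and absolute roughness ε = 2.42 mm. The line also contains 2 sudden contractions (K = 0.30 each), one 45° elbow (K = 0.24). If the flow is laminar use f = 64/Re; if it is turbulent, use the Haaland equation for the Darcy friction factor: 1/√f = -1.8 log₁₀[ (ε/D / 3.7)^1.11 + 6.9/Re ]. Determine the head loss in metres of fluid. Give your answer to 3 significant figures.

h_f ≈ 0.119 m

Reynolds number Re = ρVD/μ = 898 · 0.111 · 0.559 / 0.0974 = 572.1.
Re < 2300 → laminar flow, so f = 64/Re = 64/572.1 = 0.1119 (the turbulent correlation is not needed).
Total minor-loss coefficient ΣK = 2·0.3 + 1·0.24 = 0.84.
ΔP = [f·L/D + ΣK]·(ρV²/2) = [0.1119·943/0.559 + 0.84]·(898·0.111²/2) = [188.7 + 0.84]·5.532 = 1049 Pa.
Head loss h_f = ΔP/(ρg) = 1049/(898·9.81) = 0.119 m.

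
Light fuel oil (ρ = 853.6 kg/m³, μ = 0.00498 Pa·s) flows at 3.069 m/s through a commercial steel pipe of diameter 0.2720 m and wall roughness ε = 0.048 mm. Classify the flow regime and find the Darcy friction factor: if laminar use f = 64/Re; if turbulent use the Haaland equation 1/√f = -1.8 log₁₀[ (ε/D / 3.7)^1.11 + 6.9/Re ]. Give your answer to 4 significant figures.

f ≈ 0.01756

Re = ρVD/μ = 853.6·3.069·0.272/0.00498 = 1.431e+05.
Re > 4000 → turbulent. ε/D = 4.8e-05/0.272 = 0.000176; Haaland: 1/√f = -1.8 log₁₀[1.6e-05 + 4.82e-05] = 7.547, so f = 0.01756.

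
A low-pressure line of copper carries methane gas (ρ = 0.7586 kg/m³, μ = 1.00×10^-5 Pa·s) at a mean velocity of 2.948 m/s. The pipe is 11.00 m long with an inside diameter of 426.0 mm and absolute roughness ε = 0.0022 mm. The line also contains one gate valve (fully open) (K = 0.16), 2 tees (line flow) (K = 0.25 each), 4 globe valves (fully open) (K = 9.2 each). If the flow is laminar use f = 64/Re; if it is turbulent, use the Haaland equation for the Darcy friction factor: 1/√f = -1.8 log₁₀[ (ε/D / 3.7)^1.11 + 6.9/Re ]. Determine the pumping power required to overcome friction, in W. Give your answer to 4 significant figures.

P ≈ 52.53 W

Reynolds number Re = ρVD/μ = 0.7586 · 2.948 · 0.426 / 1e-05 = 9.527e+04.
Re > 4000 → turbulent. Relative roughness ε/D = 2.2e-06/0.426 = 5.16e-06. Haaland: 1/√f = -1.8 log₁₀[(5.16e-06/3.7)^1.11 + 6.9/9.527e+04] = -1.8 log₁₀[3.17e-07 + 7.24e-05] = 7.449, so f = 0.01802.
Total minor-loss coefficient ΣK = 1·0.16 + 2·0.25 + 4·9.2 = 37.5.
ΔP = [f·L/D + ΣK]·(ρV²/2) = [0.01802·11/0.426 + 37.5]·(0.7586·2.948²/2) = [0.4654 + 37.5]·3.296 = 125 Pa.
Q = V·A = 2.948·0.1425 = 0.4202 m³/s.
Pumping power P = QΔP = 0.4202·125 = 52.530 W = 52.53 W.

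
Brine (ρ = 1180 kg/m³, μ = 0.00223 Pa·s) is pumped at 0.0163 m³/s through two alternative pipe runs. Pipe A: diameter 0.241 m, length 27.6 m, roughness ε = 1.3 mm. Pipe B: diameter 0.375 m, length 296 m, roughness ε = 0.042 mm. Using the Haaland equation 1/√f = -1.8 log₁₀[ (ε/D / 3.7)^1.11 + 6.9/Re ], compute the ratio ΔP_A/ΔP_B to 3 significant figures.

ΔP_A/ΔP_B ≈ 1.18

Pipe A: V = Q/A = 0.0163/0.04562 = 0.3573 m/s; Re = 4.557e+04; ε/D = 0.00539; Haaland → f = 0.03287; ΔP_A = f(L/D)(ρV²/2) = 283.6 Pa.
Pipe B: V = Q/A = 0.0163/0.1104 = 0.1476 m/s; Re = 2.928e+04; ε/D = 0.000112; Haaland → f = 0.02368; ΔP_B = f(L/D)(ρV²/2) = 240.2 Pa.
ΔP_A/ΔP_B = 283.6/240.2 = 1.18.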